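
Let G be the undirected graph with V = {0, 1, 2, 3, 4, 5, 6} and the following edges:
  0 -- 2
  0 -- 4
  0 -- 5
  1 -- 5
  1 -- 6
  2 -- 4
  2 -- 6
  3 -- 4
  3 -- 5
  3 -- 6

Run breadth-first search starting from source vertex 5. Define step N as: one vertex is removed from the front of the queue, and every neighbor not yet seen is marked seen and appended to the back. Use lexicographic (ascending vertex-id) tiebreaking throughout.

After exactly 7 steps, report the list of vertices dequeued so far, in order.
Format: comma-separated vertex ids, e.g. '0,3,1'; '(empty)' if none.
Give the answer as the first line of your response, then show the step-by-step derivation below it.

5,0,1,3,2,4,6

step 1: dequeue 5; queue=[0,1,3]; order=5
step 2: dequeue 0; queue=[1,3,2,4]; order=5,0
step 3: dequeue 1; queue=[3,2,4,6]; order=5,0,1
step 4: dequeue 3; queue=[2,4,6]; order=5,0,1,3
step 5: dequeue 2; queue=[4,6]; order=5,0,1,3,2
step 6: dequeue 4; queue=[6]; order=5,0,1,3,2,4
step 7: dequeue 6; queue=[(empty)]; order=5,0,1,3,2,4,6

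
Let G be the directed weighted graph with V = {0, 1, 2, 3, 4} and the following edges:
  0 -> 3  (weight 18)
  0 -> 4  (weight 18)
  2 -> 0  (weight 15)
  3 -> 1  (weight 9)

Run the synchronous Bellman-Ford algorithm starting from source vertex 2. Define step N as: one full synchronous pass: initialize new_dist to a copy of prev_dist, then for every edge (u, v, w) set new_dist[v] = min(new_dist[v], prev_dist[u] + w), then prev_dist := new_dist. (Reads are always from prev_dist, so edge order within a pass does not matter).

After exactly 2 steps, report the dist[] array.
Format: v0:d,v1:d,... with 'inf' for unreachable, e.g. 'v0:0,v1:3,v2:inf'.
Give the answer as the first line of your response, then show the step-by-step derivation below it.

v0:15,v1:inf,v2:0,v3:33,v4:33

step 1: dist = v0:15,v1:inf,v2:0,v3:inf,v4:inf
step 2: dist = v0:15,v1:inf,v2:0,v3:33,v4:33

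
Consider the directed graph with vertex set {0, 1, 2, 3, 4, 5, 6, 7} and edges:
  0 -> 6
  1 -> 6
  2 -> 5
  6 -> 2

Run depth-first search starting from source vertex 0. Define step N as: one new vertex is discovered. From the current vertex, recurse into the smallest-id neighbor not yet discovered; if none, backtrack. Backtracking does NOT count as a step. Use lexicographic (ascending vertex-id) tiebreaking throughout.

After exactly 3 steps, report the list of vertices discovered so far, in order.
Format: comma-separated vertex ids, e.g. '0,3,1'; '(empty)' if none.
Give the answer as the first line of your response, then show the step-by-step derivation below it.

0,6,2

step 1: discover 0; path=0; order=0
step 2: discover 6; path=0>6; order=0,6
step 3: discover 2; path=0>6>2; order=0,6,2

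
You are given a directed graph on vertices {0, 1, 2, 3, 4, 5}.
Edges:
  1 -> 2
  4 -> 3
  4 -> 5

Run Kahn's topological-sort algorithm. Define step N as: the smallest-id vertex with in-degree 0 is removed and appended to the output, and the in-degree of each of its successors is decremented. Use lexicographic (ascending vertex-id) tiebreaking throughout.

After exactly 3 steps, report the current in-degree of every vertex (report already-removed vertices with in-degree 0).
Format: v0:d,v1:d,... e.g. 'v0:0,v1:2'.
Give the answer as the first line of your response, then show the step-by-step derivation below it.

v0:0,v1:0,v2:0,v3:1,v4:0,v5:1

step 1: output 0; order=[0]; indeg=(0,0,1,1,0,1)
step 2: output 1; order=[0,1]; indeg=(0,0,0,1,0,1)
step 3: output 2; order=[0,1,2]; indeg=(0,0,0,1,0,1)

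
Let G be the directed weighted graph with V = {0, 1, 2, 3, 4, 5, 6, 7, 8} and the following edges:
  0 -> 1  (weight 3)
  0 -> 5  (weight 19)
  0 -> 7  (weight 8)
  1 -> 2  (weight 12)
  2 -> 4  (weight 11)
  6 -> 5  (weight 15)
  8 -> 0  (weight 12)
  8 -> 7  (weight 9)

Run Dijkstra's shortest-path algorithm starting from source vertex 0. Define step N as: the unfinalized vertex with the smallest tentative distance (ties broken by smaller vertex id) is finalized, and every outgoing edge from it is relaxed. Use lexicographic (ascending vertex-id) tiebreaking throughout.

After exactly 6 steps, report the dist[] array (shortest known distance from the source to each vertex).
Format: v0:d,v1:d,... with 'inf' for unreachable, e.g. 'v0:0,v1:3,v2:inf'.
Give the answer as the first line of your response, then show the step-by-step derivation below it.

v0:0,v1:3,v2:15,v3:inf,v4:26,v5:19,v6:inf,v7:8,v8:inf

step 1: dist = v0:0,v1:3,v2:inf,v3:inf,v4:inf,v5:19,v6:inf,v7:8,v8:inf
step 2: dist = v0:0,v1:3,v2:15,v3:inf,v4:inf,v5:19,v6:inf,v7:8,v8:inf
step 3: dist = v0:0,v1:3,v2:15,v3:inf,v4:inf,v5:19,v6:inf,v7:8,v8:inf
step 4: dist = v0:0,v1:3,v2:15,v3:inf,v4:26,v5:19,v6:inf,v7:8,v8:inf
step 5: dist = v0:0,v1:3,v2:15,v3:inf,v4:26,v5:19,v6:inf,v7:8,v8:inf
step 6: dist = v0:0,v1:3,v2:15,v3:inf,v4:26,v5:19,v6:inf,v7:8,v8:inf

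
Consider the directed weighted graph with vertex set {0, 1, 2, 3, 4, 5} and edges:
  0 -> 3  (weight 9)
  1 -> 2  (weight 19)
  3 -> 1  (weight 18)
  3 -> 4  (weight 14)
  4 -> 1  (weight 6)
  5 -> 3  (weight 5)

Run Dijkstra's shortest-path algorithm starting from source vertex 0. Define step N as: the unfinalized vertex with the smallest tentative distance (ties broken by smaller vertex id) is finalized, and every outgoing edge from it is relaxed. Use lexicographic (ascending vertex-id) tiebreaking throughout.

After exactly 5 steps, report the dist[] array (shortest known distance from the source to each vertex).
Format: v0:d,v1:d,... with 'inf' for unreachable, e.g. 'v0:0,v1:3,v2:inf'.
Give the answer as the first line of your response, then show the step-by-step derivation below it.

v0:0,v1:27,v2:46,v3:9,v4:23,v5:inf

step 1: dist = v0:0,v1:inf,v2:inf,v3:9,v4:inf,v5:inf
step 2: dist = v0:0,v1:27,v2:inf,v3:9,v4:23,v5:inf
step 3: dist = v0:0,v1:27,v2:inf,v3:9,v4:23,v5:inf
step 4: dist = v0:0,v1:27,v2:46,v3:9,v4:23,v5:inf
step 5: dist = v0:0,v1:27,v2:46,v3:9,v4:23,v5:inf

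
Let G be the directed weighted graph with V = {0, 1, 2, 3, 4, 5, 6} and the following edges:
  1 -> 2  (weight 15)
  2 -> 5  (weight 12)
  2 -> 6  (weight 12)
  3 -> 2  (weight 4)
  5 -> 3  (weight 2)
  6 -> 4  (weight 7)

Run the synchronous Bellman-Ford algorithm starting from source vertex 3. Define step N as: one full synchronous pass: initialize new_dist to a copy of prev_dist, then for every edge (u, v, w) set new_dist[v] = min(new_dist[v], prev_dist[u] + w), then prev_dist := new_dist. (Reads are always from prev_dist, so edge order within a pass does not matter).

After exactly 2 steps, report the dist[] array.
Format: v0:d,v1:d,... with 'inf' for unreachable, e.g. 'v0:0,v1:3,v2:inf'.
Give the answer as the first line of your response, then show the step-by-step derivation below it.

v0:inf,v1:inf,v2:4,v3:0,v4:inf,v5:16,v6:16

step 1: dist = v0:inf,v1:inf,v2:4,v3:0,v4:inf,v5:inf,v6:inf
step 2: dist = v0:inf,v1:inf,v2:4,v3:0,v4:inf,v5:16,v6:16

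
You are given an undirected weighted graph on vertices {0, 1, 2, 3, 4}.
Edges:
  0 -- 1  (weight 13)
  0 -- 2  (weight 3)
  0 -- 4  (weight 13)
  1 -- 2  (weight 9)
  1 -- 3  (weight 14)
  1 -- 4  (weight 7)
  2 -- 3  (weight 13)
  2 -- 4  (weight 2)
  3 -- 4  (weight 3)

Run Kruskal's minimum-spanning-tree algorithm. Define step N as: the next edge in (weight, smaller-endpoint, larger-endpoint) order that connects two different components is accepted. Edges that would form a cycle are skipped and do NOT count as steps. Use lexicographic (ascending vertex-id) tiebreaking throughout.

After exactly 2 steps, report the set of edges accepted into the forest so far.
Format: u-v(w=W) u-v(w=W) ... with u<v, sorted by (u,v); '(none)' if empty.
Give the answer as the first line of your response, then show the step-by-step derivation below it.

0-2(w=3) 2-4(w=2)

step 1: add edge 2-4 (w=2); MST = {2-4(w=2)}
step 2: add edge 0-2 (w=3); MST = {0-2(w=3) 2-4(w=2)}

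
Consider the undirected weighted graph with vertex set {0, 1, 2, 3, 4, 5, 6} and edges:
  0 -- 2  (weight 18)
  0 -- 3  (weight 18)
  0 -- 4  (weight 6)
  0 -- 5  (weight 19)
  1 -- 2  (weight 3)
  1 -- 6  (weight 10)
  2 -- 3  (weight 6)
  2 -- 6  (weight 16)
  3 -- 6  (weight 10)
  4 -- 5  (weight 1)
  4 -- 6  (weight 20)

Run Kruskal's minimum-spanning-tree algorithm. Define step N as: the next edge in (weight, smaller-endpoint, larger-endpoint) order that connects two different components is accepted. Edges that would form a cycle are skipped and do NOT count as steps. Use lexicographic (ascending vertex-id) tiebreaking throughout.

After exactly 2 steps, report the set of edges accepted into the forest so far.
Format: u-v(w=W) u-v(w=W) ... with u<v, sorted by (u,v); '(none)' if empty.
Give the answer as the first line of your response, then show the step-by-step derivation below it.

1-2(w=3) 4-5(w=1)

step 1: add edge 4-5 (w=1); MST = {4-5(w=1)}
step 2: add edge 1-2 (w=3); MST = {1-2(w=3) 4-5(w=1)}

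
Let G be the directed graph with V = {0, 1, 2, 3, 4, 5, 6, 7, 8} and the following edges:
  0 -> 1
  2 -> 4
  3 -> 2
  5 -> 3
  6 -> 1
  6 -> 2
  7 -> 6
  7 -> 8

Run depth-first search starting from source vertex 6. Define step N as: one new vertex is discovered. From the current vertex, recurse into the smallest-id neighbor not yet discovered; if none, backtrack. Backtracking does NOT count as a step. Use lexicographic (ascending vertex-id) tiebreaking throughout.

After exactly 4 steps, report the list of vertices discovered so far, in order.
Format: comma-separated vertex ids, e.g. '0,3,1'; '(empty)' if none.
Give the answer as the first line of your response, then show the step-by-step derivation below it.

6,1,2,4

step 1: discover 6; path=6; order=6
step 2: discover 1; path=6>1; order=6,1
step 3: discover 2; path=6>2; order=6,1,2
step 4: discover 4; path=6>2>4; order=6,1,2,4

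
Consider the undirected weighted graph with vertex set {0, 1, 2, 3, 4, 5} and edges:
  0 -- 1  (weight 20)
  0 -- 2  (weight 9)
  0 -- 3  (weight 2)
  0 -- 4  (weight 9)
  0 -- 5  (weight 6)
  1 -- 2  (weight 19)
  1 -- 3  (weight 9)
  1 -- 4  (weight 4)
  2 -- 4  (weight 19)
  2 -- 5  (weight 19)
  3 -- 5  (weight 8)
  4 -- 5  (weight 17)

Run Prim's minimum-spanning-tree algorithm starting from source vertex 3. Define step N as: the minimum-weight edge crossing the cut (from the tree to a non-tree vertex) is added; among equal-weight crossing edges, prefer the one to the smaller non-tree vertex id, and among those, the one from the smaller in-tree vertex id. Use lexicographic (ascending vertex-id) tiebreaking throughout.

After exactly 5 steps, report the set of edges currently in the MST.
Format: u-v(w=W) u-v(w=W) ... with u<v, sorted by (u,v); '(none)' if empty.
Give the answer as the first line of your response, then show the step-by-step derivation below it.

0-2(w=9) 0-3(w=2) 0-5(w=6) 1-3(w=9) 1-4(w=4)

step 1: add edge 0-3 (w=2); MST = {0-3(w=2)}
step 2: add edge 0-5 (w=6); MST = {0-3(w=2) 0-5(w=6)}
step 3: add edge 1-3 (w=9); MST = {0-3(w=2) 0-5(w=6) 1-3(w=9)}
step 4: add edge 1-4 (w=4); MST = {0-3(w=2) 0-5(w=6) 1-3(w=9) 1-4(w=4)}
step 5: add edge 0-2 (w=9); MST = {0-2(w=9) 0-3(w=2) 0-5(w=6) 1-3(w=9) 1-4(w=4)}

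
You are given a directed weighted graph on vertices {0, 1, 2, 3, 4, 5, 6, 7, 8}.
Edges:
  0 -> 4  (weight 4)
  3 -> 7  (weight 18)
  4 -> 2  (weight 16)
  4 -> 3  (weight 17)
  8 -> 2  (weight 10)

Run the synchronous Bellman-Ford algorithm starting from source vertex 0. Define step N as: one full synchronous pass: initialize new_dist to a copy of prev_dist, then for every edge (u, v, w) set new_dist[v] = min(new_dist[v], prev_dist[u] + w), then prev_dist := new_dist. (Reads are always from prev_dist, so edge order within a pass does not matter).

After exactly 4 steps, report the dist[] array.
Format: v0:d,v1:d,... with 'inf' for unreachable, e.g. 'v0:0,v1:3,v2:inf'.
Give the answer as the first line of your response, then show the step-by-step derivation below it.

v0:0,v1:inf,v2:20,v3:21,v4:4,v5:inf,v6:inf,v7:39,v8:inf

step 1: dist = v0:0,v1:inf,v2:inf,v3:inf,v4:4,v5:inf,v6:inf,v7:inf,v8:inf
step 2: dist = v0:0,v1:inf,v2:20,v3:21,v4:4,v5:inf,v6:inf,v7:inf,v8:inf
step 3: dist = v0:0,v1:inf,v2:20,v3:21,v4:4,v5:inf,v6:inf,v7:39,v8:inf
step 4: dist = v0:0,v1:inf,v2:20,v3:21,v4:4,v5:inf,v6:inf,v7:39,v8:inf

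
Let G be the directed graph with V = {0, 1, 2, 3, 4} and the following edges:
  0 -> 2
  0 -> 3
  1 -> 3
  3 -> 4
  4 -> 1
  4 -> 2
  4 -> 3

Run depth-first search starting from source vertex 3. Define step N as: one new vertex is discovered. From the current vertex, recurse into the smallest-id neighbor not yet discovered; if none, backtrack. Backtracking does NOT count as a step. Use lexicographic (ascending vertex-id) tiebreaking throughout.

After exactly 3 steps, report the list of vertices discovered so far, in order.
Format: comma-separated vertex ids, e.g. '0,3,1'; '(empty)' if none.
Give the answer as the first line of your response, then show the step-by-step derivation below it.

3,4,1

step 1: discover 3; path=3; order=3
step 2: discover 4; path=3>4; order=3,4
step 3: discover 1; path=3>4>1; order=3,4,1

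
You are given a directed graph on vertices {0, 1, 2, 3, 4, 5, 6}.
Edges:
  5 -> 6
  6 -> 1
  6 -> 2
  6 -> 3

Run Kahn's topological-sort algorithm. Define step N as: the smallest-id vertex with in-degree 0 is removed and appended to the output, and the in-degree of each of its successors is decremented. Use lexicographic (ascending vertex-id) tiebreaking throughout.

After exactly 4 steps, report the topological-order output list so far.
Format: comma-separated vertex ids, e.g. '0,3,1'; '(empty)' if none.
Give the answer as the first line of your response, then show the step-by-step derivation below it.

0,4,5,6

step 1: output 0; order=[0]; indeg=(0,1,1,1,0,0,1)
step 2: output 4; order=[0,4]; indeg=(0,1,1,1,0,0,1)
step 3: output 5; order=[0,4,5]; indeg=(0,1,1,1,0,0,0)
step 4: output 6; order=[0,4,5,6]; indeg=(0,0,0,0,0,0,0)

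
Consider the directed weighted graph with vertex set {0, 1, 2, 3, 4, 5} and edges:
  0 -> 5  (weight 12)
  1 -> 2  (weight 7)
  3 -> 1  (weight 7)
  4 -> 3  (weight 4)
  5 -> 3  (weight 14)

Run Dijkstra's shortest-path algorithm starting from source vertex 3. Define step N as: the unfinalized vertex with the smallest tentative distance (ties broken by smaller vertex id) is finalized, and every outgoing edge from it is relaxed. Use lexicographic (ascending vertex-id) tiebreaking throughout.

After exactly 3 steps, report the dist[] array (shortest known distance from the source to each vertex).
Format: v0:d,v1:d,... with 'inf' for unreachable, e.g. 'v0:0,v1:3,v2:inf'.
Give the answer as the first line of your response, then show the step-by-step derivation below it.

v0:inf,v1:7,v2:14,v3:0,v4:inf,v5:inf

step 1: dist = v0:inf,v1:7,v2:inf,v3:0,v4:inf,v5:inf
step 2: dist = v0:inf,v1:7,v2:14,v3:0,v4:inf,v5:inf
step 3: dist = v0:inf,v1:7,v2:14,v3:0,v4:inf,v5:inf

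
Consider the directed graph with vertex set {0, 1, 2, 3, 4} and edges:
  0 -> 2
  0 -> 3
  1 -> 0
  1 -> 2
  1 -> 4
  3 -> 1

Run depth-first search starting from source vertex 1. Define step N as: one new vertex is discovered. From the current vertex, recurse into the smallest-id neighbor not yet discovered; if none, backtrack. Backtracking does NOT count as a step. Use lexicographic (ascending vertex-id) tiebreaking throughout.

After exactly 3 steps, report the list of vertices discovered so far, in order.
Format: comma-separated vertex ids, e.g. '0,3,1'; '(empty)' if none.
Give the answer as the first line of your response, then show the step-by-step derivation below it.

1,0,2

step 1: discover 1; path=1; order=1
step 2: discover 0; path=1>0; order=1,0
step 3: discover 2; path=1>0>2; order=1,0,2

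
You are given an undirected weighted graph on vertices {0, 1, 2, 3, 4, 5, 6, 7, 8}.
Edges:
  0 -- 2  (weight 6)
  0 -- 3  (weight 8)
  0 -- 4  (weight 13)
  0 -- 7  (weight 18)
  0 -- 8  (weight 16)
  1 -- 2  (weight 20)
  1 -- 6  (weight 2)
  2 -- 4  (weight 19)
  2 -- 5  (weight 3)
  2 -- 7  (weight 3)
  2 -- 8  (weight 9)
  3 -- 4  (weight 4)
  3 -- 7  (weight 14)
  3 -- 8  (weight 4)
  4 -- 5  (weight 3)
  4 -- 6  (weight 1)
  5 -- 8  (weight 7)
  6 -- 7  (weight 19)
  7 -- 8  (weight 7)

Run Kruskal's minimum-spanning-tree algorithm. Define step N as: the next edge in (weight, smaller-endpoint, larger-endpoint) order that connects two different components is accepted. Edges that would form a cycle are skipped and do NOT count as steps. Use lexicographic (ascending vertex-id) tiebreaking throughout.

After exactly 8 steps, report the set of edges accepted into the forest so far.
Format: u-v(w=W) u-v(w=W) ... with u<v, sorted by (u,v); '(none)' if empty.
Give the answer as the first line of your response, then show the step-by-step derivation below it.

0-2(w=6) 1-6(w=2) 2-5(w=3) 2-7(w=3) 3-4(w=4) 3-8(w=4) 4-5(w=3) 4-6(w=1)

step 1: add edge 4-6 (w=1); MST = {4-6(w=1)}
step 2: add edge 1-6 (w=2); MST = {1-6(w=2) 4-6(w=1)}
step 3: add edge 2-5 (w=3); MST = {1-6(w=2) 2-5(w=3) 4-6(w=1)}
step 4: add edge 2-7 (w=3); MST = {1-6(w=2) 2-5(w=3) 2-7(w=3) 4-6(w=1)}
step 5: add edge 4-5 (w=3); MST = {1-6(w=2) 2-5(w=3) 2-7(w=3) 4-5(w=3) 4-6(w=1)}
step 6: add edge 3-4 (w=4); MST = {1-6(w=2) 2-5(w=3) 2-7(w=3) 3-4(w=4) 4-5(w=3) 4-6(w=1)}
step 7: add edge 3-8 (w=4); MST = {1-6(w=2) 2-5(w=3) 2-7(w=3) 3-4(w=4) 3-8(w=4) 4-5(w=3) 4-6(w=1)}
step 8: add edge 0-2 (w=6); MST = {0-2(w=6) 1-6(w=2) 2-5(w=3) 2-7(w=3) 3-4(w=4) 3-8(w=4) 4-5(w=3) 4-6(w=1)}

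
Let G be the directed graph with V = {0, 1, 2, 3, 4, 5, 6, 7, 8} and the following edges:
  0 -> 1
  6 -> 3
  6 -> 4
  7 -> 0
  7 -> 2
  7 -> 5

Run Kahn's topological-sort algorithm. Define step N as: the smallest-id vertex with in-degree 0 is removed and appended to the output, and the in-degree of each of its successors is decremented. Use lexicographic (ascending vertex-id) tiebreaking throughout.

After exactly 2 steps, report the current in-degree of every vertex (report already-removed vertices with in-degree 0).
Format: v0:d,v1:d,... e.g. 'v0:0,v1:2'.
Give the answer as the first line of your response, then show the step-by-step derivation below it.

v0:1,v1:1,v2:1,v3:0,v4:0,v5:1,v6:0,v7:0,v8:0

step 1: output 6; order=[6]; indeg=(1,1,1,0,0,1,0,0,0)
step 2: output 3; order=[6,3]; indeg=(1,1,1,0,0,1,0,0,0)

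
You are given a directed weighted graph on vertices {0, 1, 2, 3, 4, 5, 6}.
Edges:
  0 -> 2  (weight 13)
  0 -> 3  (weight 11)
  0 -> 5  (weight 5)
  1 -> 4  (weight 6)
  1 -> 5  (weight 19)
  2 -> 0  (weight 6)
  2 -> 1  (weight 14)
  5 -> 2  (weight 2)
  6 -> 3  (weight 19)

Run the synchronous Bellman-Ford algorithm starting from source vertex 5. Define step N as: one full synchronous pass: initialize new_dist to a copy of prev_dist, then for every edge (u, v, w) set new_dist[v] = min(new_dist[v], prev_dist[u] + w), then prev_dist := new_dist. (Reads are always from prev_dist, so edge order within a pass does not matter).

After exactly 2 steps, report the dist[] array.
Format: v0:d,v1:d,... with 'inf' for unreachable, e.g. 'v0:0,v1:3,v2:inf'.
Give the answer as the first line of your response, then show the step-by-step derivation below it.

v0:8,v1:16,v2:2,v3:inf,v4:inf,v5:0,v6:inf

step 1: dist = v0:inf,v1:inf,v2:2,v3:inf,v4:inf,v5:0,v6:inf
step 2: dist = v0:8,v1:16,v2:2,v3:inf,v4:inf,v5:0,v6:inf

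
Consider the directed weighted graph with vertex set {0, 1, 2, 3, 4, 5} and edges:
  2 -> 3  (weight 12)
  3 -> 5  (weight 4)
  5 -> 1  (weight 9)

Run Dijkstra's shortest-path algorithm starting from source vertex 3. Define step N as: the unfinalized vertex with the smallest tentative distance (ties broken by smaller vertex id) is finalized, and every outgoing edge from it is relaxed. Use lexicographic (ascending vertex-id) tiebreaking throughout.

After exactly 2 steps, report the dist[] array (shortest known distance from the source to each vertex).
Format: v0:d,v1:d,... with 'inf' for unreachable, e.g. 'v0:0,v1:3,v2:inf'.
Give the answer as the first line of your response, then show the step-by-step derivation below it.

v0:inf,v1:13,v2:inf,v3:0,v4:inf,v5:4

step 1: dist = v0:inf,v1:inf,v2:inf,v3:0,v4:inf,v5:4
step 2: dist = v0:inf,v1:13,v2:inf,v3:0,v4:inf,v5:4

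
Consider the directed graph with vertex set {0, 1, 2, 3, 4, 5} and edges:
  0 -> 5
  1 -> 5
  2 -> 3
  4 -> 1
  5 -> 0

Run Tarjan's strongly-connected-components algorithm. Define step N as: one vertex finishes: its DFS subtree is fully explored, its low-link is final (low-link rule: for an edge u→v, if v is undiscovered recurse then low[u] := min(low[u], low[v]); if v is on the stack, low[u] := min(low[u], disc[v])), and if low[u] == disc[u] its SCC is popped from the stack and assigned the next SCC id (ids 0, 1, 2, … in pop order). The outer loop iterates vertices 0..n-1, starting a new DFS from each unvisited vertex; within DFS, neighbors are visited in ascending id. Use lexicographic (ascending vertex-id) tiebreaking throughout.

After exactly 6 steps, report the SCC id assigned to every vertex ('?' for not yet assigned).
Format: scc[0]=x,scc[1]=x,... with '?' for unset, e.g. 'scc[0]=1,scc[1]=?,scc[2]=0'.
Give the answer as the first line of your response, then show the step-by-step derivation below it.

scc[0]=0,scc[1]=1,scc[2]=3,scc[3]=2,scc[4]=4,scc[5]=0

step 1: low=(low[0]=0,low[1]=?,low[2]=?,low[3]=?,low[4]=?,low[5]=0); scc=(scc[0]=?,scc[1]=?,scc[2]=?,scc[3]=?,scc[4]=?,scc[5]=?)
step 2: low=(low[0]=0,low[1]=?,low[2]=?,low[3]=?,low[4]=?,low[5]=0); scc=(scc[0]=0,scc[1]=?,scc[2]=?,scc[3]=?,scc[4]=?,scc[5]=0)
step 3: low=(low[0]=0,low[1]=2,low[2]=?,low[3]=?,low[4]=?,low[5]=0); scc=(scc[0]=0,scc[1]=1,scc[2]=?,scc[3]=?,scc[4]=?,scc[5]=0)
step 4: low=(low[0]=0,low[1]=2,low[2]=3,low[3]=4,low[4]=?,low[5]=0); scc=(scc[0]=0,scc[1]=1,scc[2]=?,scc[3]=2,scc[4]=?,scc[5]=0)
step 5: low=(low[0]=0,low[1]=2,low[2]=3,low[3]=4,low[4]=?,low[5]=0); scc=(scc[0]=0,scc[1]=1,scc[2]=3,scc[3]=2,scc[4]=?,scc[5]=0)
step 6: low=(low[0]=0,low[1]=2,low[2]=3,low[3]=4,low[4]=5,low[5]=0); scc=(scc[0]=0,scc[1]=1,scc[2]=3,scc[3]=2,scc[4]=4,scc[5]=0)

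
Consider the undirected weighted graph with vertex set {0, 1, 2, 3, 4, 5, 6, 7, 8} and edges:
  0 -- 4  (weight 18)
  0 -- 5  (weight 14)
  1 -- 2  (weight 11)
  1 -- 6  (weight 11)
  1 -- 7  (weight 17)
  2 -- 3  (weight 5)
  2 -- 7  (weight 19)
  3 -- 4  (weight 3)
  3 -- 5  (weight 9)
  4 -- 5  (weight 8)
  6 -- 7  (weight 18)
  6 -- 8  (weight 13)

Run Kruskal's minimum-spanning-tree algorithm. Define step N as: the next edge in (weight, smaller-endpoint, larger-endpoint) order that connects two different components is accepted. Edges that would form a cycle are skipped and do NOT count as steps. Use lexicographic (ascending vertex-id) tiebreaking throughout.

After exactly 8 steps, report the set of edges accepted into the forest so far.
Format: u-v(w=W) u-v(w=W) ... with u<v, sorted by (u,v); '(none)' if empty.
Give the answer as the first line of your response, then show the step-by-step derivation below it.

0-5(w=14) 1-2(w=11) 1-6(w=11) 1-7(w=17) 2-3(w=5) 3-4(w=3) 4-5(w=8) 6-8(w=13)

step 1: add edge 3-4 (w=3); MST = {3-4(w=3)}
step 2: add edge 2-3 (w=5); MST = {2-3(w=5) 3-4(w=3)}
step 3: add edge 4-5 (w=8); MST = {2-3(w=5) 3-4(w=3) 4-5(w=8)}
step 4: add edge 1-2 (w=11); MST = {1-2(w=11) 2-3(w=5) 3-4(w=3) 4-5(w=8)}
step 5: add edge 1-6 (w=11); MST = {1-2(w=11) 1-6(w=11) 2-3(w=5) 3-4(w=3) 4-5(w=8)}
step 6: add edge 6-8 (w=13); MST = {1-2(w=11) 1-6(w=11) 2-3(w=5) 3-4(w=3) 4-5(w=8) 6-8(w=13)}
step 7: add edge 0-5 (w=14); MST = {0-5(w=14) 1-2(w=11) 1-6(w=11) 2-3(w=5) 3-4(w=3) 4-5(w=8) 6-8(w=13)}
step 8: add edge 1-7 (w=17); MST = {0-5(w=14) 1-2(w=11) 1-6(w=11) 1-7(w=17) 2-3(w=5) 3-4(w=3) 4-5(w=8) 6-8(w=13)}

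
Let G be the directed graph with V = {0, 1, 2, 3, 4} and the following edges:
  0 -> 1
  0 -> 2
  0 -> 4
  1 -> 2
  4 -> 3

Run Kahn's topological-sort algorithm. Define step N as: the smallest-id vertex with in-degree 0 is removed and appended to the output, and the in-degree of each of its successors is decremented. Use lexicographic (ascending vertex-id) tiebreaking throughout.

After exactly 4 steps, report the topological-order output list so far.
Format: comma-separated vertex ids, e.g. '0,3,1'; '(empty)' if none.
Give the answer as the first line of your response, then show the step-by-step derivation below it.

0,1,2,4

step 1: output 0; order=[0]; indeg=(0,0,1,1,0)
step 2: output 1; order=[0,1]; indeg=(0,0,0,1,0)
step 3: output 2; order=[0,1,2]; indeg=(0,0,0,1,0)
step 4: output 4; order=[0,1,2,4]; indeg=(0,0,0,0,0)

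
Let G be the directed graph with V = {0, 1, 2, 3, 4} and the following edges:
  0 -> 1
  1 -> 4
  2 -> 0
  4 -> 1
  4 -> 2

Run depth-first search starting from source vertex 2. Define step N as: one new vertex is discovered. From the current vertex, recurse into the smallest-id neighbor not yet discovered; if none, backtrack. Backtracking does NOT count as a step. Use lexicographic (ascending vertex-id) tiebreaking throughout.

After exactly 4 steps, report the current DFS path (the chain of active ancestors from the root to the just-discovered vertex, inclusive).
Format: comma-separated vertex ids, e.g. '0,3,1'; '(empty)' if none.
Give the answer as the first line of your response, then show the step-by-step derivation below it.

2,0,1,4

step 1: discover 2; path=2; order=2
step 2: discover 0; path=2>0; order=2,0
step 3: discover 1; path=2>0>1; order=2,0,1
step 4: discover 4; path=2>0>1>4; order=2,0,1,4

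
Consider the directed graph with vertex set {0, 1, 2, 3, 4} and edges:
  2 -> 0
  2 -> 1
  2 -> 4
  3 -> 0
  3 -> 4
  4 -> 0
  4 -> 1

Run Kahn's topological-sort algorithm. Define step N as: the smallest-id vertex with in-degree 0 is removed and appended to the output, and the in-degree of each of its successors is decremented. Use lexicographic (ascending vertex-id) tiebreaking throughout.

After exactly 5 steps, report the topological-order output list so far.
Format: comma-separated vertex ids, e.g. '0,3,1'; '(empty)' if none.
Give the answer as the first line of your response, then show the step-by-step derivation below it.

2,3,4,0,1

step 1: output 2; order=[2]; indeg=(2,1,0,0,1)
step 2: output 3; order=[2,3]; indeg=(1,1,0,0,0)
step 3: output 4; order=[2,3,4]; indeg=(0,0,0,0,0)
step 4: output 0; order=[2,3,4,0]; indeg=(0,0,0,0,0)
step 5: output 1; order=[2,3,4,0,1]; indeg=(0,0,0,0,0)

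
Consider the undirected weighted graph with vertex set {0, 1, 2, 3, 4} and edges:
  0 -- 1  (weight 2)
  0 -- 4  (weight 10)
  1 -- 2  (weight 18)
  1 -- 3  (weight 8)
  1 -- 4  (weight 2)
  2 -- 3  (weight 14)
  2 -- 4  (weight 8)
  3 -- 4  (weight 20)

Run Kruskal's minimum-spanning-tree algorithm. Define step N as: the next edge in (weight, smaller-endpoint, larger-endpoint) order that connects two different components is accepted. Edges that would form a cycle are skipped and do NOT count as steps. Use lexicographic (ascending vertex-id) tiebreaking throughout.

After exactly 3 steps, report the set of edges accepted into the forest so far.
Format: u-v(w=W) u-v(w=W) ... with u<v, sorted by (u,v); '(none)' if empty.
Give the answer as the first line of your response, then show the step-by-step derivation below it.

0-1(w=2) 1-3(w=8) 1-4(w=2)

step 1: add edge 0-1 (w=2); MST = {0-1(w=2)}
step 2: add edge 1-4 (w=2); MST = {0-1(w=2) 1-4(w=2)}
step 3: add edge 1-3 (w=8); MST = {0-1(w=2) 1-3(w=8) 1-4(w=2)}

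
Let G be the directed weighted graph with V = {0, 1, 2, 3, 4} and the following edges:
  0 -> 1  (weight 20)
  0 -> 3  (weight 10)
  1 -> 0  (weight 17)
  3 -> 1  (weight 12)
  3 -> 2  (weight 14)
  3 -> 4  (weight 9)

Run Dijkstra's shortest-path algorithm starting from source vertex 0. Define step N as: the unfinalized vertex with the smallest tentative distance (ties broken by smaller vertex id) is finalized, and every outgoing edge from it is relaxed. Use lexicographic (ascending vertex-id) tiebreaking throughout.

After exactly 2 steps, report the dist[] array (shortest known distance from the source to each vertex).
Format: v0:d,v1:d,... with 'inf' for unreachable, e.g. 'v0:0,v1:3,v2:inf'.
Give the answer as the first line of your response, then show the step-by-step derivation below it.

v0:0,v1:20,v2:24,v3:10,v4:19

step 1: dist = v0:0,v1:20,v2:inf,v3:10,v4:inf
step 2: dist = v0:0,v1:20,v2:24,v3:10,v4:19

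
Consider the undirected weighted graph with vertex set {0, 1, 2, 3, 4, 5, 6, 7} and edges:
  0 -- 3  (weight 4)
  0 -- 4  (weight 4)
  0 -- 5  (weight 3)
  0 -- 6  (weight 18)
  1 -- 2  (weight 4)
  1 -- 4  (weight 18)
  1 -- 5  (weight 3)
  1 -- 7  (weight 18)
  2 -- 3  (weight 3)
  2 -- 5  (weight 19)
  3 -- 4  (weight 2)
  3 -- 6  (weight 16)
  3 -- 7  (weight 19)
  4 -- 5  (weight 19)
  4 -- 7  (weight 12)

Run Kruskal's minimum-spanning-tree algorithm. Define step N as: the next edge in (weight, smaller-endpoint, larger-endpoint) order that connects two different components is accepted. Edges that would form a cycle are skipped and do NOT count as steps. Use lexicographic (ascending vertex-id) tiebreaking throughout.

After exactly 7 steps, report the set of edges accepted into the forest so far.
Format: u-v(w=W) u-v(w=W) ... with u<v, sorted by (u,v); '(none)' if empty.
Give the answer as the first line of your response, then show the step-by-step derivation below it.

0-3(w=4) 0-5(w=3) 1-5(w=3) 2-3(w=3) 3-4(w=2) 3-6(w=16) 4-7(w=12)

step 1: add edge 3-4 (w=2); MST = {3-4(w=2)}
step 2: add edge 0-5 (w=3); MST = {0-5(w=3) 3-4(w=2)}
step 3: add edge 1-5 (w=3); MST = {0-5(w=3) 1-5(w=3) 3-4(w=2)}
step 4: add edge 2-3 (w=3); MST = {0-5(w=3) 1-5(w=3) 2-3(w=3) 3-4(w=2)}
step 5: add edge 0-3 (w=4); MST = {0-3(w=4) 0-5(w=3) 1-5(w=3) 2-3(w=3) 3-4(w=2)}
step 6: add edge 4-7 (w=12); MST = {0-3(w=4) 0-5(w=3) 1-5(w=3) 2-3(w=3) 3-4(w=2) 4-7(w=12)}
step 7: add edge 3-6 (w=16); MST = {0-3(w=4) 0-5(w=3) 1-5(w=3) 2-3(w=3) 3-4(w=2) 3-6(w=16) 4-7(w=12)}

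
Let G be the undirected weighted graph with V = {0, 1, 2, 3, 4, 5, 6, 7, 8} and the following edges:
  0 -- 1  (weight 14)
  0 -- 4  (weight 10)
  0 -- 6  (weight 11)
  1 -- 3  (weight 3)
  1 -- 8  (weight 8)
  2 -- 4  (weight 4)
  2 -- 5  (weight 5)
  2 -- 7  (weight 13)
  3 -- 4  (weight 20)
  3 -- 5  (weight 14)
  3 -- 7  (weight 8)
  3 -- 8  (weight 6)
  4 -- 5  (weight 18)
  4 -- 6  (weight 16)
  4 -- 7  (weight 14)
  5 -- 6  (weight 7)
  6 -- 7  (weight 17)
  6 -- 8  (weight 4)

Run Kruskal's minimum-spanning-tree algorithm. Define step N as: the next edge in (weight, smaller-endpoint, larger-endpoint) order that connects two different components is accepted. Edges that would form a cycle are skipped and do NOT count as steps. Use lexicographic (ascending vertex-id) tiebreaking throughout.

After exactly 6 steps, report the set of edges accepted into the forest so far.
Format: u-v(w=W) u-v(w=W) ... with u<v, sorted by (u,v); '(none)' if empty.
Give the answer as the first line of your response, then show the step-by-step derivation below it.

1-3(w=3) 2-4(w=4) 2-5(w=5) 3-8(w=6) 5-6(w=7) 6-8(w=4)

step 1: add edge 1-3 (w=3); MST = {1-3(w=3)}
step 2: add edge 2-4 (w=4); MST = {1-3(w=3) 2-4(w=4)}
step 3: add edge 6-8 (w=4); MST = {1-3(w=3) 2-4(w=4) 6-8(w=4)}
step 4: add edge 2-5 (w=5); MST = {1-3(w=3) 2-4(w=4) 2-5(w=5) 6-8(w=4)}
step 5: add edge 3-8 (w=6); MST = {1-3(w=3) 2-4(w=4) 2-5(w=5) 3-8(w=6) 6-8(w=4)}
step 6: add edge 5-6 (w=7); MST = {1-3(w=3) 2-4(w=4) 2-5(w=5) 3-8(w=6) 5-6(w=7) 6-8(w=4)}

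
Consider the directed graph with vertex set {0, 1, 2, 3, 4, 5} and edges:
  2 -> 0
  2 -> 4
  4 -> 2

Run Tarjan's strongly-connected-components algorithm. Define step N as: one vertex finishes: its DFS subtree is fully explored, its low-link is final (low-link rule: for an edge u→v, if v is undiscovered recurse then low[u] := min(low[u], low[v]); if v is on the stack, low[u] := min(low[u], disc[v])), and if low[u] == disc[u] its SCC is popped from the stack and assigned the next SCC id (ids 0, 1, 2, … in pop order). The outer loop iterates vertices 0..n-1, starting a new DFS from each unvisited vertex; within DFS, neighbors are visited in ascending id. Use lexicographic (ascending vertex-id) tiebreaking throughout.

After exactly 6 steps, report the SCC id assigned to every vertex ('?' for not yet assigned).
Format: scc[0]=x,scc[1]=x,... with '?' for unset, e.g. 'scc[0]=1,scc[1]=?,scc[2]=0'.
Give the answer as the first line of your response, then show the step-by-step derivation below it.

scc[0]=0,scc[1]=1,scc[2]=2,scc[3]=3,scc[4]=2,scc[5]=4

step 1: low=(low[0]=0,low[1]=?,low[2]=?,low[3]=?,low[4]=?,low[5]=?); scc=(scc[0]=0,scc[1]=?,scc[2]=?,scc[3]=?,scc[4]=?,scc[5]=?)
step 2: low=(low[0]=0,low[1]=1,low[2]=?,low[3]=?,low[4]=?,low[5]=?); scc=(scc[0]=0,scc[1]=1,scc[2]=?,scc[3]=?,scc[4]=?,scc[5]=?)
step 3: low=(low[0]=0,low[1]=1,low[2]=2,low[3]=?,low[4]=2,low[5]=?); scc=(scc[0]=0,scc[1]=1,scc[2]=?,scc[3]=?,scc[4]=?,scc[5]=?)
step 4: low=(low[0]=0,low[1]=1,low[2]=2,low[3]=?,low[4]=2,low[5]=?); scc=(scc[0]=0,scc[1]=1,scc[2]=2,scc[3]=?,scc[4]=2,scc[5]=?)
step 5: low=(low[0]=0,low[1]=1,low[2]=2,low[3]=4,low[4]=2,low[5]=?); scc=(scc[0]=0,scc[1]=1,scc[2]=2,scc[3]=3,scc[4]=2,scc[5]=?)
step 6: low=(low[0]=0,low[1]=1,low[2]=2,low[3]=4,low[4]=2,low[5]=5); scc=(scc[0]=0,scc[1]=1,scc[2]=2,scc[3]=3,scc[4]=2,scc[5]=4)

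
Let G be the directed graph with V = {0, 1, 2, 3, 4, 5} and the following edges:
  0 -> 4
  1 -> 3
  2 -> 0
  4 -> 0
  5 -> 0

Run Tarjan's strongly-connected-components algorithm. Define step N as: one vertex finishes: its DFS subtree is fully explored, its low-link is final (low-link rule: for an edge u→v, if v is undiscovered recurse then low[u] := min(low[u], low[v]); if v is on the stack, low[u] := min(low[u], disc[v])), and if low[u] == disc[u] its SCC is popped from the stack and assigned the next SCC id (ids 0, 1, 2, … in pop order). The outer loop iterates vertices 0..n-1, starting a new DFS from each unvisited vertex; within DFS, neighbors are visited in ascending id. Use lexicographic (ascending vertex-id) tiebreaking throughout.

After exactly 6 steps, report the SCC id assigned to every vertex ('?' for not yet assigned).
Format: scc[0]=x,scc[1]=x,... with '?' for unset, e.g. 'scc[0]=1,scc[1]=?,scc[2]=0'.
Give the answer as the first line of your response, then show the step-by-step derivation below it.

scc[0]=0,scc[1]=2,scc[2]=3,scc[3]=1,scc[4]=0,scc[5]=4

step 1: low=(low[0]=0,low[1]=?,low[2]=?,low[3]=?,low[4]=0,low[5]=?); scc=(scc[0]=?,scc[1]=?,scc[2]=?,scc[3]=?,scc[4]=?,scc[5]=?)
step 2: low=(low[0]=0,low[1]=?,low[2]=?,low[3]=?,low[4]=0,low[5]=?); scc=(scc[0]=0,scc[1]=?,scc[2]=?,scc[3]=?,scc[4]=0,scc[5]=?)
step 3: low=(low[0]=0,low[1]=2,low[2]=?,low[3]=3,low[4]=0,low[5]=?); scc=(scc[0]=0,scc[1]=?,scc[2]=?,scc[3]=1,scc[4]=0,scc[5]=?)
step 4: low=(low[0]=0,low[1]=2,low[2]=?,low[3]=3,low[4]=0,low[5]=?); scc=(scc[0]=0,scc[1]=2,scc[2]=?,scc[3]=1,scc[4]=0,scc[5]=?)
step 5: low=(low[0]=0,low[1]=2,low[2]=4,low[3]=3,low[4]=0,low[5]=?); scc=(scc[0]=0,scc[1]=2,scc[2]=3,scc[3]=1,scc[4]=0,scc[5]=?)
step 6: low=(low[0]=0,low[1]=2,low[2]=4,low[3]=3,low[4]=0,low[5]=5); scc=(scc[0]=0,scc[1]=2,scc[2]=3,scc[3]=1,scc[4]=0,scc[5]=4)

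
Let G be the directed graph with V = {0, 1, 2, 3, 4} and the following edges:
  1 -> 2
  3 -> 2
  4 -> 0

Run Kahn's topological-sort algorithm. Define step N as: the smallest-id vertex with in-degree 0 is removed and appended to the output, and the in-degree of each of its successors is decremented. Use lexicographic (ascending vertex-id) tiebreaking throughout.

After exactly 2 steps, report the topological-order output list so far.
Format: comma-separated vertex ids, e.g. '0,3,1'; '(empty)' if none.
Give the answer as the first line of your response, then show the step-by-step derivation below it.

1,3

step 1: output 1; order=[1]; indeg=(1,0,1,0,0)
step 2: output 3; order=[1,3]; indeg=(1,0,0,0,0)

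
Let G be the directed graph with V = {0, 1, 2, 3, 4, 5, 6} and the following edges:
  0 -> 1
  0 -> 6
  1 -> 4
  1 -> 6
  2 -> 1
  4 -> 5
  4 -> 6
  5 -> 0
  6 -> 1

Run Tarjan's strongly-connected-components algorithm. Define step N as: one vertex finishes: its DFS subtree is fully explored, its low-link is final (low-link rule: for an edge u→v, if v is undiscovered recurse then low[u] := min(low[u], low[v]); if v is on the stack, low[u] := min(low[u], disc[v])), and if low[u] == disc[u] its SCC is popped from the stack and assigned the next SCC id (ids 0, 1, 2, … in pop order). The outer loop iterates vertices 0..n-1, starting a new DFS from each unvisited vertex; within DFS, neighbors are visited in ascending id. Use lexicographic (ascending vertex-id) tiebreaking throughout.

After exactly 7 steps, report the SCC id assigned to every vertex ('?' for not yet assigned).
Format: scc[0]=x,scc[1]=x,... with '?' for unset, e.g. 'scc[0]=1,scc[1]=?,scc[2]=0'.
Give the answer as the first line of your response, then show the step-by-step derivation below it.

scc[0]=0,scc[1]=0,scc[2]=1,scc[3]=2,scc[4]=0,scc[5]=0,scc[6]=0

step 1: low=(low[0]=0,low[1]=1,low[2]=?,low[3]=?,low[4]=2,low[5]=0,low[6]=?); scc=(scc[0]=?,scc[1]=?,scc[2]=?,scc[3]=?,scc[4]=?,scc[5]=?,scc[6]=?)
step 2: low=(low[0]=0,low[1]=1,low[2]=?,low[3]=?,low[4]=0,low[5]=0,low[6]=1); scc=(scc[0]=?,scc[1]=?,scc[2]=?,scc[3]=?,scc[4]=?,scc[5]=?,scc[6]=?)
step 3: low=(low[0]=0,low[1]=1,low[2]=?,low[3]=?,low[4]=0,low[5]=0,low[6]=1); scc=(scc[0]=?,scc[1]=?,scc[2]=?,scc[3]=?,scc[4]=?,scc[5]=?,scc[6]=?)
step 4: low=(low[0]=0,low[1]=0,low[2]=?,low[3]=?,low[4]=0,low[5]=0,low[6]=1); scc=(scc[0]=?,scc[1]=?,scc[2]=?,scc[3]=?,scc[4]=?,scc[5]=?,scc[6]=?)
step 5: low=(low[0]=0,low[1]=0,low[2]=?,low[3]=?,low[4]=0,low[5]=0,low[6]=1); scc=(scc[0]=0,scc[1]=0,scc[2]=?,scc[3]=?,scc[4]=0,scc[5]=0,scc[6]=0)
step 6: low=(low[0]=0,low[1]=0,low[2]=5,low[3]=?,low[4]=0,low[5]=0,low[6]=1); scc=(scc[0]=0,scc[1]=0,scc[2]=1,scc[3]=?,scc[4]=0,scc[5]=0,scc[6]=0)
step 7: low=(low[0]=0,low[1]=0,low[2]=5,low[3]=6,low[4]=0,low[5]=0,low[6]=1); scc=(scc[0]=0,scc[1]=0,scc[2]=1,scc[3]=2,scc[4]=0,scc[5]=0,scc[6]=0)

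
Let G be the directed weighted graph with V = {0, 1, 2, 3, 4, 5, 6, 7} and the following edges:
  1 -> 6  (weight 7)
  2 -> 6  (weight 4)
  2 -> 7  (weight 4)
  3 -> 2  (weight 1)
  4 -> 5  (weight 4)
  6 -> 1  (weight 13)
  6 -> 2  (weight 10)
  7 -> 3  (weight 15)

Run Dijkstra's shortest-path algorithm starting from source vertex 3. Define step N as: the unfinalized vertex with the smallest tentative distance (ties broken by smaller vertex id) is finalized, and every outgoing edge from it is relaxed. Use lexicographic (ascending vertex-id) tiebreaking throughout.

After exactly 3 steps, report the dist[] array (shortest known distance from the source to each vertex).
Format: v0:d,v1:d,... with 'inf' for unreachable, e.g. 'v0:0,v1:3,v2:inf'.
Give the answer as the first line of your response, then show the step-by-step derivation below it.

v0:inf,v1:18,v2:1,v3:0,v4:inf,v5:inf,v6:5,v7:5

step 1: dist = v0:inf,v1:inf,v2:1,v3:0,v4:inf,v5:inf,v6:inf,v7:inf
step 2: dist = v0:inf,v1:inf,v2:1,v3:0,v4:inf,v5:inf,v6:5,v7:5
step 3: dist = v0:inf,v1:18,v2:1,v3:0,v4:inf,v5:inf,v6:5,v7:5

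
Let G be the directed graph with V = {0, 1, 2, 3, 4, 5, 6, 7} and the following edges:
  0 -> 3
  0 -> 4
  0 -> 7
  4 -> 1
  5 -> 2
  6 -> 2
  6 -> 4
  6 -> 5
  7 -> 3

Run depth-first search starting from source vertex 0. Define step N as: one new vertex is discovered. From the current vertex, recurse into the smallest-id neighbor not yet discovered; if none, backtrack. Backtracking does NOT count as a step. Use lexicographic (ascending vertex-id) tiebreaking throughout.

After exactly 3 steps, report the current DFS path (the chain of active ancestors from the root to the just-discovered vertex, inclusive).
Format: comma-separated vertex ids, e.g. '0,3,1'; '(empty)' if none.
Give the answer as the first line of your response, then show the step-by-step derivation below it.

0,4

step 1: discover 0; path=0; order=0
step 2: discover 3; path=0>3; order=0,3
step 3: discover 4; path=0>4; order=0,3,4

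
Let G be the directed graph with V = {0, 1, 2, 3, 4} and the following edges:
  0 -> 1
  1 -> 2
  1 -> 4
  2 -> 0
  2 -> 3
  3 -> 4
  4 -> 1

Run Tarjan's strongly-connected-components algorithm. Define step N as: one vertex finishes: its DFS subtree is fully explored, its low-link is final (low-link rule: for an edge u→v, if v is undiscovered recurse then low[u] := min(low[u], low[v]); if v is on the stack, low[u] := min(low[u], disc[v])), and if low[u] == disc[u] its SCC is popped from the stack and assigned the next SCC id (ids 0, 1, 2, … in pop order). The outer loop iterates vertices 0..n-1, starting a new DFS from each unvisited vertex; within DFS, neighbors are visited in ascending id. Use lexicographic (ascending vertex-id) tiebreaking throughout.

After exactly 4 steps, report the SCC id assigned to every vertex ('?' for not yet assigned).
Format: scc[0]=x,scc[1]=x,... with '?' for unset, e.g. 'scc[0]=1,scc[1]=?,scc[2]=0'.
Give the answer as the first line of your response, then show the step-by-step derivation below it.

scc[0]=?,scc[1]=?,scc[2]=?,scc[3]=?,scc[4]=?

step 1: low=(low[0]=0,low[1]=1,low[2]=0,low[3]=3,low[4]=1); scc=(scc[0]=?,scc[1]=?,scc[2]=?,scc[3]=?,scc[4]=?)
step 2: low=(low[0]=0,low[1]=1,low[2]=0,low[3]=1,low[4]=1); scc=(scc[0]=?,scc[1]=?,scc[2]=?,scc[3]=?,scc[4]=?)
step 3: low=(low[0]=0,low[1]=1,low[2]=0,low[3]=1,low[4]=1); scc=(scc[0]=?,scc[1]=?,scc[2]=?,scc[3]=?,scc[4]=?)
step 4: low=(low[0]=0,low[1]=0,low[2]=0,low[3]=1,low[4]=1); scc=(scc[0]=?,scc[1]=?,scc[2]=?,scc[3]=?,scc[4]=?)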